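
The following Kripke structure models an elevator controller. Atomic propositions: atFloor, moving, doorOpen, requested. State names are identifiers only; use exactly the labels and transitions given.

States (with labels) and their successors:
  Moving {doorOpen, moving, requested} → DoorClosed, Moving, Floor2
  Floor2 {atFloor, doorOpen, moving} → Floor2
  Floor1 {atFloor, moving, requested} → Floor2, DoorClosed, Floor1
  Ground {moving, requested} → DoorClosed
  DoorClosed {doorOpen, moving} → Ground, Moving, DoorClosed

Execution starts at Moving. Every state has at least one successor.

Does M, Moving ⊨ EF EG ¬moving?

Violated

States satisfying EG ¬moving: ∅.
States satisfying EF EG ¬moving: ∅.
No suitable path/successor from Moving witnesses the formula.
Moving ∉ Sat(EF EG ¬moving).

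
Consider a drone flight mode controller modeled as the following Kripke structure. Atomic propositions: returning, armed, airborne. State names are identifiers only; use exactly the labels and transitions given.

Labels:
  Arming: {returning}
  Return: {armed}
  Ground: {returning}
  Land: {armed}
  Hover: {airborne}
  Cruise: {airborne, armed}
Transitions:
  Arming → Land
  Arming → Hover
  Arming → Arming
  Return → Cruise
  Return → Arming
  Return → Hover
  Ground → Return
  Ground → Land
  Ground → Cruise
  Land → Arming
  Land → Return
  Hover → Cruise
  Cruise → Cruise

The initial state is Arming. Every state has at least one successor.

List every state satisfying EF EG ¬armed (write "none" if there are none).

States satisfying EG ¬armed: {Arming}.
States satisfying EF EG ¬armed: {Arming, Return, Ground, Land}.

{Arming, Return, Ground, Land}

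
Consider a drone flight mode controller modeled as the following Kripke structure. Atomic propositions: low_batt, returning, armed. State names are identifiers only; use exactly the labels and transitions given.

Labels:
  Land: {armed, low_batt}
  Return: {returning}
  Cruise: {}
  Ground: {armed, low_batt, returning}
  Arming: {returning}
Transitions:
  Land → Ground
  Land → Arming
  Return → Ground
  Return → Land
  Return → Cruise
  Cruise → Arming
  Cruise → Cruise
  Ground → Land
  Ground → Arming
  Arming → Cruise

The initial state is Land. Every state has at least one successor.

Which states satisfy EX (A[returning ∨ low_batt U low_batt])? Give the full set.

{Land, Return, Ground}

States satisfying A[returning ∨ low_batt U low_batt]: {Land, Ground}.
States satisfying EX (A[returning ∨ low_batt U low_batt]): {Land, Return, Ground}.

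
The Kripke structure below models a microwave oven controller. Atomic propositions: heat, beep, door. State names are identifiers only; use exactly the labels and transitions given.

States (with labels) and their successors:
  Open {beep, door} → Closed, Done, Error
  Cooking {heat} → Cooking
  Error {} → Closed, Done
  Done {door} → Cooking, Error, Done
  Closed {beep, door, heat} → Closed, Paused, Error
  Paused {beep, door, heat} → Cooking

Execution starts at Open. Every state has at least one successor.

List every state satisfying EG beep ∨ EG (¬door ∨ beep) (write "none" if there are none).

States satisfying beep: {Open, Closed, Paused}.
States satisfying EG beep: {Open, Closed}.
States satisfying ¬door ∨ beep: {Open, Cooking, Error, Closed, Paused}.
States satisfying EG (¬door ∨ beep): {Open, Cooking, Error, Closed, Paused}.
States satisfying EG beep ∨ EG (¬door ∨ beep): {Open, Cooking, Error, Closed, Paused}.

{Open, Cooking, Error, Closed, Paused}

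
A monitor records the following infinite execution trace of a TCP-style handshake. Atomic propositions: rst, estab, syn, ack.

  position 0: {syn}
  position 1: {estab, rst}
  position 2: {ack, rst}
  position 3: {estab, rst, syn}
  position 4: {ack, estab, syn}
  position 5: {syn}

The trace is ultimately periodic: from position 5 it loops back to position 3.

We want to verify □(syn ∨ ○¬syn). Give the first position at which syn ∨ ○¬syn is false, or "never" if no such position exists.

2

Check syn ∨ ○¬syn at each position in order: 0 ✓, 1 ✓.
At position 2 the labels are {ack, rst} and the next position 3 has {estab, rst, syn}, so syn ∨ ○¬syn is false there. This is the first violation.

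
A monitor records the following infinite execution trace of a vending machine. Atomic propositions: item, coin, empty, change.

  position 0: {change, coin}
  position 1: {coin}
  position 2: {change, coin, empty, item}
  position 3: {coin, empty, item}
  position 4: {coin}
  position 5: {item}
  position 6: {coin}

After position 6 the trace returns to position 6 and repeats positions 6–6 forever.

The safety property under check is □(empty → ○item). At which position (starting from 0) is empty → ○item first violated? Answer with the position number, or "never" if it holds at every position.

3

Check empty → ○item at each position in order: 0 ✓, 1 ✓, 2 ✓.
At position 3 the labels are {coin, empty, item} and the next position 4 has {coin}, so empty → ○item is false there. This is the first violation.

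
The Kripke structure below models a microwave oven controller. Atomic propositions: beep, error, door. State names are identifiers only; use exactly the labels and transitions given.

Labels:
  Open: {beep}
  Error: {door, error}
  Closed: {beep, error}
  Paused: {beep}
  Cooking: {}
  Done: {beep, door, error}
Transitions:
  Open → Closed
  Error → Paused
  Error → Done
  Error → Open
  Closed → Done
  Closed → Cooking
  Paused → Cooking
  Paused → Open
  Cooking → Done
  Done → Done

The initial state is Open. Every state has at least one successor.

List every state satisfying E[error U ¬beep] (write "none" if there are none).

{Error, Closed, Cooking}

States satisfying error: {Error, Closed, Done}.
States satisfying ¬beep: {Error, Cooking}.
States satisfying E[error U ¬beep]: {Error, Closed, Cooking}.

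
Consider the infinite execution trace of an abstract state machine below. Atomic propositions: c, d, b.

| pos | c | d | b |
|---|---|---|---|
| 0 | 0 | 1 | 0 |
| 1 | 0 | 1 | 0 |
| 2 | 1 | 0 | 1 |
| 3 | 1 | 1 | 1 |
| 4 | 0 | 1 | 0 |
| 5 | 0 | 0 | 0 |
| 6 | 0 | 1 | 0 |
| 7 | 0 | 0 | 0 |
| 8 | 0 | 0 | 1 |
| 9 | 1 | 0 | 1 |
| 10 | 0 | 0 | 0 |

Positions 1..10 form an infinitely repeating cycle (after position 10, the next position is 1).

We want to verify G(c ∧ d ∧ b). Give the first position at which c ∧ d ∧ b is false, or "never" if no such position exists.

0

At position 0 the labels are {d}, so c ∧ d ∧ b is false there. This is the first violation.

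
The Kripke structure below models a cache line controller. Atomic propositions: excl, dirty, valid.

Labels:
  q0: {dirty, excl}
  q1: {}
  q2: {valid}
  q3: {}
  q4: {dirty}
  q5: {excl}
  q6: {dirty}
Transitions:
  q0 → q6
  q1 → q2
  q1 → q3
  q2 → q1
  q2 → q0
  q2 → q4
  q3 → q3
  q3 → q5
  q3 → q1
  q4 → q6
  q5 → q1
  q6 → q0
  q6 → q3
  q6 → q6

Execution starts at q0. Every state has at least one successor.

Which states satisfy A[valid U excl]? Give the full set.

States satisfying valid: {q2}.
States satisfying excl: {q0, q5}.
States satisfying A[valid U excl]: {q0, q5}.

{q0, q5}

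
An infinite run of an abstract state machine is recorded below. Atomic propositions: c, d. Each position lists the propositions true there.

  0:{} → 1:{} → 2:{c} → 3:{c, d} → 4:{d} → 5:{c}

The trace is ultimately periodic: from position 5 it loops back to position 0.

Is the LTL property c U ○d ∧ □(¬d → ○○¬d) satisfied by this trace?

Walking from position 0: at position 0, ○d has not yet held and c fails, so c U ○d is false.
¬d → ○○¬d must hold at every position from 0 onward. It fails at position 1, so □(¬d → ○○¬d) is false.
Positions where ¬d holds: 0, 1, 2, 5.
Check ○○¬d at each: 0→ok, 1→fails, 2→fails, 5→ok.
At position 0: c U ○d is false; □(¬d → ○○¬d) is false; so c U ○d ∧ □(¬d → ○○¬d) is false.

No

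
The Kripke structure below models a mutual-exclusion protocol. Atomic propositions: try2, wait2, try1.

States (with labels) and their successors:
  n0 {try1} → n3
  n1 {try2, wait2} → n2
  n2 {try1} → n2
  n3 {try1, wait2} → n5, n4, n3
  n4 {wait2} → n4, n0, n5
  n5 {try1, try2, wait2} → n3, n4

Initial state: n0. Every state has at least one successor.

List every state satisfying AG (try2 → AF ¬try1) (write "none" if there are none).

States satisfying try2 → AF ¬try1: {n0, n1, n2, n3, n4}.
States satisfying AG (try2 → AF ¬try1): {n1, n2}.

{n1, n2}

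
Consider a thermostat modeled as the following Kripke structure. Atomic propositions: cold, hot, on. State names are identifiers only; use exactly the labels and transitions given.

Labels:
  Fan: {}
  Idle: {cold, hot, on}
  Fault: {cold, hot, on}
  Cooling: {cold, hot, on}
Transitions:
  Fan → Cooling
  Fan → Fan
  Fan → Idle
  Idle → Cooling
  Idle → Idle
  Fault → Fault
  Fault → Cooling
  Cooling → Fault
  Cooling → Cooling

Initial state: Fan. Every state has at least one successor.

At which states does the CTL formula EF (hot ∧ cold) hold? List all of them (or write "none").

States satisfying hot ∧ cold: {Idle, Fault, Cooling}.
States satisfying EF (hot ∧ cold): {Fan, Idle, Fault, Cooling}.

{Fan, Idle, Fault, Cooling}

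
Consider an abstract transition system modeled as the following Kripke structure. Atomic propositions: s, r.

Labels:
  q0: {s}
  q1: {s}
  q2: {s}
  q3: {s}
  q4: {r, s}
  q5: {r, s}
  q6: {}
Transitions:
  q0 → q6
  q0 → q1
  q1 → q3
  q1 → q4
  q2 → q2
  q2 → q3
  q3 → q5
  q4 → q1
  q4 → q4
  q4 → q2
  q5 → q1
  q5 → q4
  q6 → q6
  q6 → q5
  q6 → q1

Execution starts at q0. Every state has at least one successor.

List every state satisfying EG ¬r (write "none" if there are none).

States satisfying ¬r: {q0, q1, q2, q3, q6}.
States satisfying EG ¬r: {q0, q2, q6}.

{q0, q2, q6}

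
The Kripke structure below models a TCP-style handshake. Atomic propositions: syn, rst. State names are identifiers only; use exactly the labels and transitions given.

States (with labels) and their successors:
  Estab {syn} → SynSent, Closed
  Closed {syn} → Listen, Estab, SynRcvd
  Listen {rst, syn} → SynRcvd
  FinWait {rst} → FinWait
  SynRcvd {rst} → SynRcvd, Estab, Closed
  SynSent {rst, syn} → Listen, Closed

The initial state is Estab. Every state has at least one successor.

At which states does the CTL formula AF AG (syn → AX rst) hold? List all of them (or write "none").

{FinWait}

States satisfying AG (syn → AX rst): {FinWait}.
States satisfying AF AG (syn → AX rst): {FinWait}.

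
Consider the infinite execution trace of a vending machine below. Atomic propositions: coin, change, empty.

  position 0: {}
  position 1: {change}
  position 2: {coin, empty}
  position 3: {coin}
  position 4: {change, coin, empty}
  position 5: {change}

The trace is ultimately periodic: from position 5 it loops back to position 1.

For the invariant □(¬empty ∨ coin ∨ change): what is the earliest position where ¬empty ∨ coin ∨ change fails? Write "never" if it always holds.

never

¬empty ∨ coin ∨ change holds at every position 0..5, and those are all the positions the trace ever visits, so the invariant □(¬empty ∨ coin ∨ change) is never violated.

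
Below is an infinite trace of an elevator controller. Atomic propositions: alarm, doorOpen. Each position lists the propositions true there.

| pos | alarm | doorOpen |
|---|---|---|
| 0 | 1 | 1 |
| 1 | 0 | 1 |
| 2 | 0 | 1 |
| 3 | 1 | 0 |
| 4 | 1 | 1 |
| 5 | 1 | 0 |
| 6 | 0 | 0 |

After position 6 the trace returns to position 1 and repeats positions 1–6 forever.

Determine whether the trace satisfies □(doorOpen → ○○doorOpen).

doorOpen → ○○doorOpen must hold at every position from 0 onward. It fails at position 1, so □(doorOpen → ○○doorOpen) is false.
Positions where doorOpen holds: 0, 1, 2, 4.
Check ○○doorOpen at each: 0→ok, 1→fails, 2→ok, 4→fails.

Violated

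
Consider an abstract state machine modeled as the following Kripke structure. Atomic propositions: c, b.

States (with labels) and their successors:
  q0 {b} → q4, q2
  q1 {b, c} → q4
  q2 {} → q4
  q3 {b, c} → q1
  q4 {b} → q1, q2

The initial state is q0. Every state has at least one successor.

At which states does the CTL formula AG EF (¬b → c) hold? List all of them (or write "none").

{q0, q1, q2, q3, q4}

States satisfying EF (¬b → c): {q0, q1, q2, q3, q4}.
States satisfying AG EF (¬b → c): {q0, q1, q2, q3, q4}.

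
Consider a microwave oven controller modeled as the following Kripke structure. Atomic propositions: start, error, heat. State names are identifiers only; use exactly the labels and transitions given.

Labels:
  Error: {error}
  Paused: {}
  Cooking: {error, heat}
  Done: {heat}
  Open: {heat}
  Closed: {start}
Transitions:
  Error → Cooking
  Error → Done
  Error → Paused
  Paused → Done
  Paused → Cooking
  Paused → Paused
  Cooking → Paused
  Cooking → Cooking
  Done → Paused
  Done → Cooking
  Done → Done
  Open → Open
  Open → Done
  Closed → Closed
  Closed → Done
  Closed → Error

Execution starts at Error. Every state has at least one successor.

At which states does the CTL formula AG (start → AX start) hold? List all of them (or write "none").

States satisfying start → AX start: {Error, Paused, Cooking, Done, Open}.
States satisfying AG (start → AX start): {Error, Paused, Cooking, Done, Open}.

{Error, Paused, Cooking, Done, Open}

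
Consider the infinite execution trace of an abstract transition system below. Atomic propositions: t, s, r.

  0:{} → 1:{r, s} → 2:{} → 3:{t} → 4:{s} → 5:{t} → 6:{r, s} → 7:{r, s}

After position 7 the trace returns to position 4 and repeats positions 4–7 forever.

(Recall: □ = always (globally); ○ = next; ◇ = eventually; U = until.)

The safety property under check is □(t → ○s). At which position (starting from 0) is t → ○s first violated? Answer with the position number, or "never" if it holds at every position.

t → ○s holds at every position 0..7, and those are all the positions the trace ever visits, so the invariant □(t → ○s) is never violated.

never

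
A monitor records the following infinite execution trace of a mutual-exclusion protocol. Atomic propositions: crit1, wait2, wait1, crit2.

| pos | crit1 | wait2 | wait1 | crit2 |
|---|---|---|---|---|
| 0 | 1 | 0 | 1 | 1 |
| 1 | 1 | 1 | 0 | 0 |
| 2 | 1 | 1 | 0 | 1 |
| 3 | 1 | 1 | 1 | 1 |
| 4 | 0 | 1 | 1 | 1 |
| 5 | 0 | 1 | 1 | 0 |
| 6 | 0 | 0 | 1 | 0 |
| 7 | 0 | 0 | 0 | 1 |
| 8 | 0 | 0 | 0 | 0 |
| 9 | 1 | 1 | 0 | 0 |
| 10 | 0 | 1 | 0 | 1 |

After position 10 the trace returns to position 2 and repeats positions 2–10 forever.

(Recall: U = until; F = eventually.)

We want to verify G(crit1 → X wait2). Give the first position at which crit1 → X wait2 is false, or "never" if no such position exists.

never

crit1 → X wait2 holds at every position 0..10, and those are all the positions the trace ever visits, so the invariant G(crit1 → X wait2) is never violated.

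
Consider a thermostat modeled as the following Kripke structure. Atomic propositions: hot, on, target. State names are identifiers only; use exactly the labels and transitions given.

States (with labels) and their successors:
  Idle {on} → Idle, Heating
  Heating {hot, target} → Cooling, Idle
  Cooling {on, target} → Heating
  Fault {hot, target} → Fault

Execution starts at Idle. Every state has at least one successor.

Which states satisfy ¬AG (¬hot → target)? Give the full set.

{Idle, Heating, Cooling}

States satisfying ¬hot → target: {Heating, Cooling, Fault}.
States satisfying AG (¬hot → target): {Fault}.
States satisfying ¬AG (¬hot → target): {Idle, Heating, Cooling}.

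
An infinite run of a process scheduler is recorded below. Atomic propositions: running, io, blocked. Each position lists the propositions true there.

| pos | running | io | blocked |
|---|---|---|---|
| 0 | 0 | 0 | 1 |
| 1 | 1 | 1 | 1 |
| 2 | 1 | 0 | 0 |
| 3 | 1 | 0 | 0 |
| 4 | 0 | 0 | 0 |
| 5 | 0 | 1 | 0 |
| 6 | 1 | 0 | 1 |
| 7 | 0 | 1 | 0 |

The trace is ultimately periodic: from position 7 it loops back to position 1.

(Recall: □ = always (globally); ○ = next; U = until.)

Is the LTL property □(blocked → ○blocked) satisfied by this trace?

blocked → ○blocked must hold at every position from 0 onward. It fails at position 1, so □(blocked → ○blocked) is false.
Positions where blocked holds: 0, 1, 6.
Check ○blocked at each: 0→ok, 1→fails, 6→fails.

No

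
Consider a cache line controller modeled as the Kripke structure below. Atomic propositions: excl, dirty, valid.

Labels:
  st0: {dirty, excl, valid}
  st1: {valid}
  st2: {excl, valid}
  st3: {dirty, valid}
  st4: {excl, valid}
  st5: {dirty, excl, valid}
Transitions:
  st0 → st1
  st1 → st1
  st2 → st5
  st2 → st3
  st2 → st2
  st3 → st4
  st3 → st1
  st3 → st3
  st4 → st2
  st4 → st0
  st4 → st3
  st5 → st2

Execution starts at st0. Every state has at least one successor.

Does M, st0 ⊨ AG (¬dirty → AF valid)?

Holds

States satisfying ¬dirty → AF valid: {st0, st1, st2, st3, st4, st5}.
States satisfying AG (¬dirty → AF valid): {st0, st1, st2, st3, st4, st5}.
Every state reachable from st0 satisfies ¬dirty → AF valid.
st0 ∈ Sat(AG (¬dirty → AF valid)).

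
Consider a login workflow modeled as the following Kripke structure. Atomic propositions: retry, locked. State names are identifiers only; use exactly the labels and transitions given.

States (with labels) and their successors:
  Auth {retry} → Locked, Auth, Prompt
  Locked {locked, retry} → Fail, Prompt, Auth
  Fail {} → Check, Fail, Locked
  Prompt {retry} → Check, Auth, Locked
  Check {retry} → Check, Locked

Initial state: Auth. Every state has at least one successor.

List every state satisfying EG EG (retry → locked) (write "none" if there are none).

{Locked, Fail}

States satisfying EG (retry → locked): {Locked, Fail}.
States satisfying EG EG (retry → locked): {Locked, Fail}.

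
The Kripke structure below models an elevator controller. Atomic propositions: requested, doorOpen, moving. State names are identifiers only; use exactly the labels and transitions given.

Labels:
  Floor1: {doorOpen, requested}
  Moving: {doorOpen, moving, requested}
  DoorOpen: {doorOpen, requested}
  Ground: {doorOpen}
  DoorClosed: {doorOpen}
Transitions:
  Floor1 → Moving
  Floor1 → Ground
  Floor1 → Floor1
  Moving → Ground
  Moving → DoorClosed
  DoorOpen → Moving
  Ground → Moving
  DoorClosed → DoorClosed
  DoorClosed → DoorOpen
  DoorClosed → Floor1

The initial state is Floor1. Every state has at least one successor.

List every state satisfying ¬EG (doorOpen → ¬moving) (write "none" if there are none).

States satisfying doorOpen → ¬moving: {Floor1, DoorOpen, Ground, DoorClosed}.
States satisfying EG (doorOpen → ¬moving): {Floor1, DoorClosed}.
States satisfying ¬EG (doorOpen → ¬moving): {Moving, DoorOpen, Ground}.

{Moving, DoorOpen, Ground}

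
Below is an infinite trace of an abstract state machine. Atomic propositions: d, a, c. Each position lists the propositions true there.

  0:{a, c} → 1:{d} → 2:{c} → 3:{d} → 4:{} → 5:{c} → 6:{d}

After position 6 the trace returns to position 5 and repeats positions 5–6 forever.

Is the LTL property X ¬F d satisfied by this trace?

The position after 0 is 1; ¬F d is false there.

Violated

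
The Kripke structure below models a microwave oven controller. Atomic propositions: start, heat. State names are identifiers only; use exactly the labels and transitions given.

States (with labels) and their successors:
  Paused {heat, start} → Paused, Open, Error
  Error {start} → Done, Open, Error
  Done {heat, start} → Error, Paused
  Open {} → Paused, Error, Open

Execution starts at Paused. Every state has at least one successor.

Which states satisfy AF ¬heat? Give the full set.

{Error, Open}

States satisfying ¬heat: {Error, Open}.
States satisfying AF ¬heat: {Error, Open}.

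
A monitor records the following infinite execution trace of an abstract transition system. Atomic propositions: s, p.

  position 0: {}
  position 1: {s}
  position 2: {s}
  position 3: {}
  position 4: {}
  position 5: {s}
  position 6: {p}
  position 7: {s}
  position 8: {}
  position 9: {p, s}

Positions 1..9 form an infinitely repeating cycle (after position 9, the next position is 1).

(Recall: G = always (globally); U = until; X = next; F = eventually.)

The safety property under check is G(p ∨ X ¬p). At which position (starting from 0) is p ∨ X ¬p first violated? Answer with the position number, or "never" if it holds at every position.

Check p ∨ X ¬p at each position in order: 0 ✓, 1 ✓, 2 ✓, 3 ✓, 4 ✓.
At position 5 the labels are {s} and the next position 6 has {p}, so p ∨ X ¬p is false there. This is the first violation.

5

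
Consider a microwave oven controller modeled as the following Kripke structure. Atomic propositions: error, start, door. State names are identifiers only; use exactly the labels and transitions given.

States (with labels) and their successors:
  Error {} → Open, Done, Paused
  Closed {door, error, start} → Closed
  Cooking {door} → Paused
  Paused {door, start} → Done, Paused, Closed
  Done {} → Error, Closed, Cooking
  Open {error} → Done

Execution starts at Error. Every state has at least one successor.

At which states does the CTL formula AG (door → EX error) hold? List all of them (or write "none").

{Closed}

States satisfying door → EX error: {Error, Closed, Paused, Done, Open}.
States satisfying AG (door → EX error): {Closed}.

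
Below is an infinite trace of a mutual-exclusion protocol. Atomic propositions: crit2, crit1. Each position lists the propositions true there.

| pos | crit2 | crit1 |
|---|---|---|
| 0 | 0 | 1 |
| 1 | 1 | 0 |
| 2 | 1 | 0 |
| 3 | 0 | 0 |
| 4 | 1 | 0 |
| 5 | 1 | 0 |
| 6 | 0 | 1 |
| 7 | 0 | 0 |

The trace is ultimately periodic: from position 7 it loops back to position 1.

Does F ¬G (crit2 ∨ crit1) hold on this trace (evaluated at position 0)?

Yes

¬G (crit2 ∨ crit1) holds at position 0, which is reachable from 0, so F ¬G (crit2 ∨ crit1) holds.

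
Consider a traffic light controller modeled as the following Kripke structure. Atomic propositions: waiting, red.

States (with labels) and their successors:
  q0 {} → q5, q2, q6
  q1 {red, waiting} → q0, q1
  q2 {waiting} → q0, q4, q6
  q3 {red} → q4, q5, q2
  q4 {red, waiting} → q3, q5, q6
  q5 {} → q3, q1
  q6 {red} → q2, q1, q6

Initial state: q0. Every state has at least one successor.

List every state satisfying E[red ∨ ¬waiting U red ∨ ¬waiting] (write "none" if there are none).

{q0, q1, q3, q4, q5, q6}

States satisfying red ∨ ¬waiting: {q0, q1, q3, q4, q5, q6}.
States satisfying E[red ∨ ¬waiting U red ∨ ¬waiting]: {q0, q1, q3, q4, q5, q6}.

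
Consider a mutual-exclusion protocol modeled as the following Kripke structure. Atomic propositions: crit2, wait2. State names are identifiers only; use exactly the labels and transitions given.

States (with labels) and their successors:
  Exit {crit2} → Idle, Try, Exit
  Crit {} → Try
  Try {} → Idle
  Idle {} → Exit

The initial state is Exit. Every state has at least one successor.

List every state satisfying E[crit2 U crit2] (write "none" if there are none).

States satisfying crit2: {Exit}.
States satisfying E[crit2 U crit2]: {Exit}.

{Exit}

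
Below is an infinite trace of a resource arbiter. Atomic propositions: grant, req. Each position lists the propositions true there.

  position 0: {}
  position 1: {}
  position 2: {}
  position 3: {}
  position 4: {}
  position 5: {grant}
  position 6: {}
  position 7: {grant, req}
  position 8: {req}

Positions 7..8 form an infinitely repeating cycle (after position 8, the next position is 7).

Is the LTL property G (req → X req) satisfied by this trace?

req → X req holds at every position 0..8, and those are all positions ever visited, so G (req → X req) holds.
Positions where req holds: 7, 8.
Check X req at each: 7→ok, 8→ok.

Holds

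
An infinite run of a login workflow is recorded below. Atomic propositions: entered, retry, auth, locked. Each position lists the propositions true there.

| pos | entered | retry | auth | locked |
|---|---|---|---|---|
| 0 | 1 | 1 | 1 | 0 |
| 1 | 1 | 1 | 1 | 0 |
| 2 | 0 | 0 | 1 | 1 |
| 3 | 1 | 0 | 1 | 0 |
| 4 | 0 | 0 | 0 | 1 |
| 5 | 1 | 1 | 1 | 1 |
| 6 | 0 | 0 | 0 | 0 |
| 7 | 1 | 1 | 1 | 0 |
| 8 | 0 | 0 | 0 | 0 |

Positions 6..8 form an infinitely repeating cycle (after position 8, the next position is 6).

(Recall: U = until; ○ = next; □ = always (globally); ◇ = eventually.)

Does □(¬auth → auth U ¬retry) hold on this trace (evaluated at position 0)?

Satisfied

¬auth → auth U ¬retry holds at every position 0..8, and those are all positions ever visited, so □(¬auth → auth U ¬retry) holds.
Positions where ¬auth holds: 4, 6, 8.
Check auth U ¬retry at each: 4→ok, 6→ok, 8→ok.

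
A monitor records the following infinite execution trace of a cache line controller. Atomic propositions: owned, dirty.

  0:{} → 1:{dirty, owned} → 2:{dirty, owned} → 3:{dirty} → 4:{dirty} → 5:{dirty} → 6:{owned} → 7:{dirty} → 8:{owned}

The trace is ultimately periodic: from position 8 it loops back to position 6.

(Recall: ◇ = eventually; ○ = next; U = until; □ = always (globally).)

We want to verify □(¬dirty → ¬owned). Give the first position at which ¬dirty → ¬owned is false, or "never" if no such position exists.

Check ¬dirty → ¬owned at each position in order: 0 ✓, 1 ✓, 2 ✓, 3 ✓, 4 ✓, 5 ✓.
At position 6 the labels are {owned}, so ¬dirty → ¬owned is false there. This is the first violation.

6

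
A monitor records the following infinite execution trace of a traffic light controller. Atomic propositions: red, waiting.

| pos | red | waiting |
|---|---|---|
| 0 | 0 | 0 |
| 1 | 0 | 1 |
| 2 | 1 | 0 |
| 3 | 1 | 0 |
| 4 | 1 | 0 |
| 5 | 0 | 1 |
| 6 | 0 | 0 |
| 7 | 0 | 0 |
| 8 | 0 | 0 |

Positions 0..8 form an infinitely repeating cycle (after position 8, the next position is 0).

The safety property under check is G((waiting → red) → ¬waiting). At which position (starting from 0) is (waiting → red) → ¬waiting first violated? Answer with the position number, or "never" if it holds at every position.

never

(waiting → red) → ¬waiting holds at every position 0..8, and those are all the positions the trace ever visits, so the invariant G((waiting → red) → ¬waiting) is never violated.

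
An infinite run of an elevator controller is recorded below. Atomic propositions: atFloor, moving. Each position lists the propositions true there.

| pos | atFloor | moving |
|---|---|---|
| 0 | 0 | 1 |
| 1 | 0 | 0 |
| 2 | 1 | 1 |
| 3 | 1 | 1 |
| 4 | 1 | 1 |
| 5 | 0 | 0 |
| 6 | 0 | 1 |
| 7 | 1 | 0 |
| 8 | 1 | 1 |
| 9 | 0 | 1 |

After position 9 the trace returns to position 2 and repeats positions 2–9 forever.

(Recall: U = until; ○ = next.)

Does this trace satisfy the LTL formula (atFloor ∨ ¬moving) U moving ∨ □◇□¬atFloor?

Walking from position 0: moving first holds at position 0, and atFloor ∨ ¬moving holds at every earlier position along the way, so (atFloor ∨ ¬moving) U moving holds.
◇□¬atFloor must hold at every position from 0 onward. It fails at position 0, so □◇□¬atFloor is false.
At position 0: (atFloor ∨ ¬moving) U moving is true; □◇□¬atFloor is false; so (atFloor ∨ ¬moving) U moving ∨ □◇□¬atFloor is true.

Holds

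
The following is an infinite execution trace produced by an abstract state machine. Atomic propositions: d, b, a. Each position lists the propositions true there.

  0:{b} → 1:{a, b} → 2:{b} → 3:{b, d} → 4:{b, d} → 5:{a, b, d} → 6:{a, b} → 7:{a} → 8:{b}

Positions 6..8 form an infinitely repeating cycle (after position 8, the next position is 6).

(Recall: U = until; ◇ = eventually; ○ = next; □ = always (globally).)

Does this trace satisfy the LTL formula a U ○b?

Yes

Walking from position 0: ○b first holds at position 0, and a holds at every earlier position along the way, so a U ○b holds.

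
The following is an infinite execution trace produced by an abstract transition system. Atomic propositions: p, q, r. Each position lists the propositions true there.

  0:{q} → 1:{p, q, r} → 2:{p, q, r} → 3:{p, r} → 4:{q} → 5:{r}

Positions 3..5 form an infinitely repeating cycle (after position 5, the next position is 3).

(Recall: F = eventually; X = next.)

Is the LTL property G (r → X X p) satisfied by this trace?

Violated

r → X X p must hold at every position from 0 onward. It fails at position 2, so G (r → X X p) is false.
Positions where r holds: 1, 2, 3, 5.
Check X X p at each: 1→ok, 2→fails, 3→fails, 5→fails.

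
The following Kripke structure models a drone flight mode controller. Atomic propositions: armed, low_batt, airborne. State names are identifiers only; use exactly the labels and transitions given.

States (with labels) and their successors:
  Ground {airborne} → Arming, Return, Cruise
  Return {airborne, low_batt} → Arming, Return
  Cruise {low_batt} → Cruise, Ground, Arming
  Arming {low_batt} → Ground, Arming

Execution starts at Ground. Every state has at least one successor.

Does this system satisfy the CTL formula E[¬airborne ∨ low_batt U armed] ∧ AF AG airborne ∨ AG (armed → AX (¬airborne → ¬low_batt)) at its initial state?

Holds

States satisfying ¬airborne ∨ low_batt: {Return, Cruise, Arming}.
States satisfying armed: ∅.
States satisfying E[¬airborne ∨ low_batt U armed]: ∅.
States satisfying AG airborne: ∅.
States satisfying AF AG airborne: ∅.
States satisfying E[¬airborne ∨ low_batt U armed] ∧ AF AG airborne: ∅.
States satisfying armed → AX (¬airborne → ¬low_batt): {Ground, Return, Cruise, Arming}.
States satisfying AG (armed → AX (¬airborne → ¬low_batt)): {Ground, Return, Cruise, Arming}.
States satisfying E[¬airborne ∨ low_batt U armed] ∧ AF AG airborne ∨ AG (armed → AX (¬airborne → ¬low_batt)): {Ground, Return, Cruise, Arming}.
Ground ∈ Sat(E[¬airborne ∨ low_batt U armed] ∧ AF AG airborne ∨ AG (armed → AX (¬airborne → ¬low_batt))).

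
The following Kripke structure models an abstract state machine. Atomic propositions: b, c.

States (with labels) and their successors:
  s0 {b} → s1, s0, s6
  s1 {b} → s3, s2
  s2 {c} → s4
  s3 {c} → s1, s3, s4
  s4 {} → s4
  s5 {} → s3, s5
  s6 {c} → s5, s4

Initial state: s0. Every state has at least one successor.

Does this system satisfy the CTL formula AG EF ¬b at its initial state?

Yes

States satisfying EF ¬b: {s0, s1, s2, s3, s4, s5, s6}.
States satisfying AG EF ¬b: {s0, s1, s2, s3, s4, s5, s6}.
Every state reachable from s0 satisfies EF ¬b.
s0 ∈ Sat(AG EF ¬b).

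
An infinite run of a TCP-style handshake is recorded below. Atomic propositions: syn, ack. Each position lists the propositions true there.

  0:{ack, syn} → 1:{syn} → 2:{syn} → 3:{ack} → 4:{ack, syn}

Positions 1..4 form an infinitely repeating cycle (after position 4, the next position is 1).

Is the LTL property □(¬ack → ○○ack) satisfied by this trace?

¬ack → ○○ack holds at every position 0..4, and those are all positions ever visited, so □(¬ack → ○○ack) holds.
Positions where ¬ack holds: 1, 2.
Check ○○ack at each: 1→ok, 2→ok.

Holds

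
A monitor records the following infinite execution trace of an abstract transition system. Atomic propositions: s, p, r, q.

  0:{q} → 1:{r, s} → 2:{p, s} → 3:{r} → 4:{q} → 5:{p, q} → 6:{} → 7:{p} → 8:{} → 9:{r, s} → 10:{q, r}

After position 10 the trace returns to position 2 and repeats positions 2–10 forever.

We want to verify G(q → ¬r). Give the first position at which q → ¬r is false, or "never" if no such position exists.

Check q → ¬r at each position in order: 0 ✓, 1 ✓, 2 ✓, 3 ✓, 4 ✓, 5 ✓, 6 ✓, 7 ✓, 8 ✓, 9 ✓.
At position 10 the labels are {q, r}, so q → ¬r is false there. This is the first violation.

10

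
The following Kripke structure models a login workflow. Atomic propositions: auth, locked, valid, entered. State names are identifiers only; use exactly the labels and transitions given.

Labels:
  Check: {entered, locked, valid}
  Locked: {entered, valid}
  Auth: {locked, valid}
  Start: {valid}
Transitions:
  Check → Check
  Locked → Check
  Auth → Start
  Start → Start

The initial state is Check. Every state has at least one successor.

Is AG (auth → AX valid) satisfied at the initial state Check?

States satisfying auth → AX valid: {Check, Locked, Auth, Start}.
States satisfying AG (auth → AX valid): {Check, Locked, Auth, Start}.
Every state reachable from Check satisfies auth → AX valid.
Check ∈ Sat(AG (auth → AX valid)).

Holds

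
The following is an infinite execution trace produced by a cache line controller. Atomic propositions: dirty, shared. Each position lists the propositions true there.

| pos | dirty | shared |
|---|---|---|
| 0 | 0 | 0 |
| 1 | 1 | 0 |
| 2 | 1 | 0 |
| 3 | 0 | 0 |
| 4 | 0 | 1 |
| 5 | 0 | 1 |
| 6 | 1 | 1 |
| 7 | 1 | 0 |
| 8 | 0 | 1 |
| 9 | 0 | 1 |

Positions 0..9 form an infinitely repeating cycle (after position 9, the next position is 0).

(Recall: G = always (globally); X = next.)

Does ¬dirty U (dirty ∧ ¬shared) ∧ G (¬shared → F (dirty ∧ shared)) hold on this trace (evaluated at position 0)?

Walking from position 0: dirty ∧ ¬shared first holds at position 1, and ¬dirty holds at every earlier position along the way, so ¬dirty U (dirty ∧ ¬shared) holds.
¬shared → F (dirty ∧ shared) holds at every position 0..9, and those are all positions ever visited, so G (¬shared → F (dirty ∧ shared)) holds.
Positions where ¬shared holds: 0, 1, 2, 3, 7.
Check F (dirty ∧ shared) at each: 0→ok, 1→ok, 2→ok, 3→ok, 7→ok.
At position 0: ¬dirty U (dirty ∧ ¬shared) is true; G (¬shared → F (dirty ∧ shared)) is true; so ¬dirty U (dirty ∧ ¬shared) ∧ G (¬shared → F (dirty ∧ shared)) is true.

Holds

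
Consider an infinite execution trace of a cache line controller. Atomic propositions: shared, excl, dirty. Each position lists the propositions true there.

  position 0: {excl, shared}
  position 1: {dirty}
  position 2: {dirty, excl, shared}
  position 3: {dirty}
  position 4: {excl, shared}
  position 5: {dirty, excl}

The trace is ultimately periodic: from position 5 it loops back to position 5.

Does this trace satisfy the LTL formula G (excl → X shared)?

excl → X shared must hold at every position from 0 onward. It fails at position 0, so G (excl → X shared) is false.
Positions where excl holds: 0, 2, 4, 5.
Check X shared at each: 0→fails, 2→fails, 4→fails, 5→fails.

No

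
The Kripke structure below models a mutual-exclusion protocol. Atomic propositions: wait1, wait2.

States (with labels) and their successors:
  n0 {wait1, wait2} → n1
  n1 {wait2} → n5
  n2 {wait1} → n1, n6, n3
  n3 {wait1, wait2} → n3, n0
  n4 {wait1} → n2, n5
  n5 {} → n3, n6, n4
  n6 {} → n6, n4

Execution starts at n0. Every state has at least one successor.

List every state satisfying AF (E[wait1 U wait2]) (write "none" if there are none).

States satisfying E[wait1 U wait2]: {n0, n1, n2, n3, n4}.
States satisfying AF (E[wait1 U wait2]): {n0, n1, n2, n3, n4}.

{n0, n1, n2, n3, n4}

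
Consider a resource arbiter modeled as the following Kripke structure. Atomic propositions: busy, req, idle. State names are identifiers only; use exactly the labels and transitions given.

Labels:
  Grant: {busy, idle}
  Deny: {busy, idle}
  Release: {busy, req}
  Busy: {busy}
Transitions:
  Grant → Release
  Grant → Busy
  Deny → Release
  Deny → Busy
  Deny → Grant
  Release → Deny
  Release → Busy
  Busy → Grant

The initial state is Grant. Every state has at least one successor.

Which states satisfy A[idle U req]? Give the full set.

States satisfying idle: {Grant, Deny}.
States satisfying req: {Release}.
States satisfying A[idle U req]: {Release}.

{Release}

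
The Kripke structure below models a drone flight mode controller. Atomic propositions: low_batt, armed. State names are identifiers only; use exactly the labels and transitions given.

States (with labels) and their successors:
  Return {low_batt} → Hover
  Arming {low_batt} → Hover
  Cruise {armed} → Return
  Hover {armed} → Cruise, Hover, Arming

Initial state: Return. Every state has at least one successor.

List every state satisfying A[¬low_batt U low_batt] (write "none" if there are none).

{Return, Arming, Cruise}

States satisfying ¬low_batt: {Cruise, Hover}.
States satisfying low_batt: {Return, Arming}.
States satisfying A[¬low_batt U low_batt]: {Return, Arming, Cruise}.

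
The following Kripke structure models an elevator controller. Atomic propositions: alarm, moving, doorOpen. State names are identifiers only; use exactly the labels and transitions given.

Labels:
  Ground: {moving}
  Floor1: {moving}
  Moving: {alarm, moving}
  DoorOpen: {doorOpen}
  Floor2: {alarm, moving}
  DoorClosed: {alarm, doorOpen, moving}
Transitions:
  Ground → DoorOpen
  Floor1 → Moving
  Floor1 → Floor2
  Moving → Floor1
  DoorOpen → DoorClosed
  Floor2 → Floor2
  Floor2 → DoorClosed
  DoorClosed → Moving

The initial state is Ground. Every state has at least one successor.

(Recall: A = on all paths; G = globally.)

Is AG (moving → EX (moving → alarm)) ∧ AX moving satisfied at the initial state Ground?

States satisfying moving → EX (moving → alarm): {Ground, Floor1, DoorOpen, Floor2, DoorClosed}.
States satisfying AG (moving → EX (moving → alarm)): ∅.
States satisfying moving: {Ground, Floor1, Moving, Floor2, DoorClosed}.
States satisfying AX moving: {Floor1, Moving, DoorOpen, Floor2, DoorClosed}.
States satisfying AG (moving → EX (moving → alarm)) ∧ AX moving: ∅.
Ground ∉ Sat(AG (moving → EX (moving → alarm)) ∧ AX moving).

Violated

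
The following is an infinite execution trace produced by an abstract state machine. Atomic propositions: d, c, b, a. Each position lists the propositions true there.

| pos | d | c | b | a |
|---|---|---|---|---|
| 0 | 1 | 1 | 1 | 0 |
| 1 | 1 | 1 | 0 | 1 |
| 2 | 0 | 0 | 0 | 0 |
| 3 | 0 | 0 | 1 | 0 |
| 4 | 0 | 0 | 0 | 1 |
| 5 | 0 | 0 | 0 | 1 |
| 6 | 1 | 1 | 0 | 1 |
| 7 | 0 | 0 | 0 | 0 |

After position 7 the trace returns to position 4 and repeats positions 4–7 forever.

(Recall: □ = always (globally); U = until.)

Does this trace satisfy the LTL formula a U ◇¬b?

Yes

Walking from position 0: ◇¬b first holds at position 0, and a holds at every earlier position along the way, so a U ◇¬b holds.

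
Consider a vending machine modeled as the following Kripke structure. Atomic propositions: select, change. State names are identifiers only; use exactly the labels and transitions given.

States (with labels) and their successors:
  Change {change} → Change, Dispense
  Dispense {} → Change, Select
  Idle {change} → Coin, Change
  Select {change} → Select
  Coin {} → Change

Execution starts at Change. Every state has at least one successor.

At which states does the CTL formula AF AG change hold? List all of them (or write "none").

{Select}

States satisfying AG change: {Select}.
States satisfying AF AG change: {Select}.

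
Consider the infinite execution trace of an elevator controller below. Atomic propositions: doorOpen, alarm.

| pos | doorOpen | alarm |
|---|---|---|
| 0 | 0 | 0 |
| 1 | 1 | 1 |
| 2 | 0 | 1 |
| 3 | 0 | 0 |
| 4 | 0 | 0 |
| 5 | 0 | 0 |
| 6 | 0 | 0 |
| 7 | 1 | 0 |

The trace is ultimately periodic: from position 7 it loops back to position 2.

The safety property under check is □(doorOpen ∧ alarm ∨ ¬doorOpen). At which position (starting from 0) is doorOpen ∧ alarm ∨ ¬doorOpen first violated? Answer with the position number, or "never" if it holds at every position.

7

Check doorOpen ∧ alarm ∨ ¬doorOpen at each position in order: 0 ✓, 1 ✓, 2 ✓, 3 ✓, 4 ✓, 5 ✓, 6 ✓.
At position 7 the labels are {doorOpen}, so doorOpen ∧ alarm ∨ ¬doorOpen is false there. This is the first violation.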